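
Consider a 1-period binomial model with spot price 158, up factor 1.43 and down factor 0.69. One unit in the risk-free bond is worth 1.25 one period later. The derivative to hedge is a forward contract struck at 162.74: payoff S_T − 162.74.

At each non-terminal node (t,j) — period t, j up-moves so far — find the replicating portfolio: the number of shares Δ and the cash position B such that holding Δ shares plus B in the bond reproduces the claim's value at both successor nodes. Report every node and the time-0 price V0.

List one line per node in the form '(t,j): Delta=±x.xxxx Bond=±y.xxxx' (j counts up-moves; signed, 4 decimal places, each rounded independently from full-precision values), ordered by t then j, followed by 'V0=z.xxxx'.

Since d<R<u, set p* = (R−d)/(u−d) = 0.7568; price each node as the discounted p*-expectation of its children.
Payoff layer (t=1): V(1,0)=-53.7200, V(1,1)=63.2000
  t=0,j=0: stock 158.0000 → up 225.9400 (V=63.2000), down 109.0200 (V=-53.7200). Price 27.8080; hedge Δ=1.0000, bond B=-130.1920.
Each (Δ,B) replicates both successor values, so the strategy is self-financing and V0 is arbitrage-free.

(0,0): Delta=1.0000 Bond=-130.1920
V0=27.8080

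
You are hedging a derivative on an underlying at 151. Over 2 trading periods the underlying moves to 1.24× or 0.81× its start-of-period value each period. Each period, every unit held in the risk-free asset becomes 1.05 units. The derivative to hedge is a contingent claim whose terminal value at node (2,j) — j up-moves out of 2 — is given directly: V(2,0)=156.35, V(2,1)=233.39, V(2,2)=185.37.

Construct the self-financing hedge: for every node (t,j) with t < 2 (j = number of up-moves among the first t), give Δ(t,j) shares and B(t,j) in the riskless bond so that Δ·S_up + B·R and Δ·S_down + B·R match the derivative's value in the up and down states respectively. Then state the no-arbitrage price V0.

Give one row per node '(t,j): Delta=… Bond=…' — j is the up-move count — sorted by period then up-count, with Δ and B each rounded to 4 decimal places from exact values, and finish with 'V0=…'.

(0,0): Delta=0.1062 Bond=168.4469
(1,0): Delta=1.4648 Bond=10.6935
(1,1): Delta=-0.5964 Bond=308.4250
V0=184.4803

Risk-neutral probability p* = (R−d)/(u−d) = (1.05−0.81)/(1.24−0.81) = 0.5581.
Terminal values V(2,·): V(2,0)=156.3500, V(2,1)=233.3900, V(2,2)=185.3700
Node (1,0) S=122.3100: V=(p*·233.3900+(1−p*)·156.3500)/1.05=189.8563; Δ=(233.3900−156.3500)/(151.6644−99.0711)=1.4648; B=V−Δ·S=10.6935
Node (1,1) S=187.2400: V=(p*·185.3700+(1−p*)·233.3900)/1.05=196.7506; Δ=(185.3700−233.3900)/(232.1776−151.6644)=-0.5964; B=V−Δ·S=308.4250
Node (0,0) S=151.0000: V=(p*·196.7506+(1−p*)·189.8563)/1.05=184.4803; Δ=(196.7506−189.8563)/(187.2400−122.3100)=0.1062; B=V−Δ·S=168.4469
Root portfolio cost Δ·151+B reproduces V0=184.4803.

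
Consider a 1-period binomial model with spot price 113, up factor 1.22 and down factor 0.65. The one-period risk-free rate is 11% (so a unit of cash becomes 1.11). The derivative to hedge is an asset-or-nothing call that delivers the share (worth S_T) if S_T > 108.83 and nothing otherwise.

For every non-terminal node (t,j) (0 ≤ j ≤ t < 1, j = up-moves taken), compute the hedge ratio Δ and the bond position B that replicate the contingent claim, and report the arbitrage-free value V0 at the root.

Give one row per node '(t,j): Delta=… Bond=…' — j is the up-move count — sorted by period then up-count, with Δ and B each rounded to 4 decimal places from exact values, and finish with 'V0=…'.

No-arbitrage ⇒ martingale measure with p* = (R−d)/(u−d) = 0.8070.
Terminal payoffs: V(1,0)=0.0000, V(1,1)=137.8600
(0,0): S=113.0000. Δ = (V_up−V_dn)/(S_up−S_dn) = (137.8600−0.0000)/(137.8600−73.4500) = 2.1404. V = [p*·137.8600 + (1−p*)·0.0000]/1.11 = 100.2301. B = V − Δ·S = -141.6295.
Root portfolio cost Δ·113+B reproduces V0=100.2301.

(0,0): Delta=2.1404 Bond=-141.6295
V0=100.2301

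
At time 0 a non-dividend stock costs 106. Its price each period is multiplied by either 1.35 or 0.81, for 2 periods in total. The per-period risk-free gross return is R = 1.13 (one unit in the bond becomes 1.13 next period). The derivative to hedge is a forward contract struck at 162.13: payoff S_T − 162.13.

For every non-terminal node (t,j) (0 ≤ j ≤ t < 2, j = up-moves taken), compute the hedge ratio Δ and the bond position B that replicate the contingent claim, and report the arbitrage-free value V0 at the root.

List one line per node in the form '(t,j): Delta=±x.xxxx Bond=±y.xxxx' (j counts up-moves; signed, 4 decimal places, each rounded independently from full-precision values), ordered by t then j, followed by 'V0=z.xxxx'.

Under the risk-neutral measure, an up-move has probability p* = (R−d)/(u−d) = 0.5926 and values discount at R = 1.13.
Terminal payoffs: V(2,0)=-92.5834, V(2,1)=-46.2190, V(2,2)=31.0550
(1,0): S=85.8600. Δ = (V_up−V_dn)/(S_up−S_dn) = (-46.2190−-92.5834)/(115.9110−69.5466) = 1.0000. V = [p*·-46.2190 + (1−p*)·-92.5834]/1.13 = -57.6179. B = V − Δ·S = -143.4779.
(1,1): S=143.1000. Δ = (V_up−V_dn)/(S_up−S_dn) = (31.0550−-46.2190)/(193.1850−115.9110) = 1.0000. V = [p*·31.0550 + (1−p*)·-46.2190]/1.13 = -0.3779. B = V − Δ·S = -143.4779.
(0,0): S=106.0000. Δ = (V_up−V_dn)/(S_up−S_dn) = (-0.3779−-57.6179)/(143.1000−85.8600) = 1.0000. V = [p*·-0.3779 + (1−p*)·-57.6179]/1.13 = -20.9716. B = V − Δ·S = -126.9716.
Self-financing check: at every node Δ·S+B equals the discounted successor values.

(0,0): Delta=1.0000 Bond=-126.9716
(1,0): Delta=1.0000 Bond=-143.4779
(1,1): Delta=1.0000 Bond=-143.4779
V0=-20.9716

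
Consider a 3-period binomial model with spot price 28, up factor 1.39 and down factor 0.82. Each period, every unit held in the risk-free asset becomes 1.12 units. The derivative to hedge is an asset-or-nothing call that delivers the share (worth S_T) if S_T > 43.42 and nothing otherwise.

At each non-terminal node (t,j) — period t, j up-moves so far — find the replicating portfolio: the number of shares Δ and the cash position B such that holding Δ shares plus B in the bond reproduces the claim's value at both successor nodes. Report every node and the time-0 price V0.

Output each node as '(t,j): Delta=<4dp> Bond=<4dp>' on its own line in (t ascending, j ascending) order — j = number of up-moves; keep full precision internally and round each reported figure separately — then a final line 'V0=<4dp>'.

Risk-neutral probability p* = (R−d)/(u−d) = (1.12−0.82)/(1.39−0.82) = 0.5263.
Payoff layer (t=3): V(3,0)=0.0000, V(3,1)=0.0000, V(3,2)=44.3610, V(3,3)=75.1973
Node (2,0) S=18.8272: V=(p*·0.0000+(1−p*)·0.0000)/1.12=0.0000; Δ=(0.0000−0.0000)/(26.1698−15.4383)=0.0000; B=V−Δ·S=0.0000
Node (2,1) S=31.9144: V=(p*·44.3610+(1−p*)·0.0000)/1.12=20.8463; Δ=(44.3610−0.0000)/(44.3610−26.1698)=2.4386; B=V−Δ·S=-56.9800
Node (2,2) S=54.0988: V=(p*·75.1973+(1−p*)·44.3610)/1.12=54.0988; Δ=(75.1973−44.3610)/(75.1973−44.3610)=1.0000; B=V−Δ·S=0.0000
Node (1,0) S=22.9600: V=(p*·20.8463+(1−p*)·0.0000)/1.12=9.7962; Δ=(20.8463−0.0000)/(31.9144−18.8272)=1.5929; B=V−Δ·S=-26.7763
Node (1,1) S=38.9200: V=(p*·54.0988+(1−p*)·20.8463)/1.12=34.2390; Δ=(54.0988−20.8463)/(54.0988−31.9144)=1.4989; B=V−Δ·S=-24.0987
Node (0,0) S=28.0000: V=(p*·34.2390+(1−p*)·9.7962)/1.12=20.2329; Δ=(34.2390−9.7962)/(38.9200−22.9600)=1.5315; B=V−Δ·S=-22.6491
The time-0 hedge costs 20.2329, which is the no-arbitrage price.

(0,0): Delta=1.5315 Bond=-22.6491
(1,0): Delta=1.5929 Bond=-26.7763
(1,1): Delta=1.4989 Bond=-24.0987
(2,0): Delta=0.0000 Bond=0.0000
(2,1): Delta=2.4386 Bond=-56.9800
(2,2): Delta=1.0000 Bond=0.0000
V0=20.2329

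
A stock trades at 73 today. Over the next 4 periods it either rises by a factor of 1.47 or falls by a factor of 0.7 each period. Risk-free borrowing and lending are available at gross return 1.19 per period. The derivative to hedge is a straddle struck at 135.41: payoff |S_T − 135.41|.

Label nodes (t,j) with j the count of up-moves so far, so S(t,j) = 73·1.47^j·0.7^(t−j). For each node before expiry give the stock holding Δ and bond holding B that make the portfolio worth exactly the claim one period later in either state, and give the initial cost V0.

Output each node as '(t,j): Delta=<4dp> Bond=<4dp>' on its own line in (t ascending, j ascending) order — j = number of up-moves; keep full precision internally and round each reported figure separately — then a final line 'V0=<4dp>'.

The replicating-portfolio and risk-neutral prices coincide; use p* = (1.19−0.7)/(1.47−0.7) = 0.6364 for the latter.
Terminal values V(4,·): V(4,0)=117.8827, V(4,1)=98.6027, V(4,2)=58.1146, V(4,3)=26.9103, V(4,4)=205.4627
  t=3,j=0: stock 25.0390 → up 36.8073 (V=98.6027), down 17.5273 (V=117.8827). Price 88.7509; hedge Δ=-1.0000, bond B=113.7899.
  t=3,j=1: stock 52.5819 → up 77.2954 (V=58.1146), down 36.8073 (V=98.6027). Price 61.2080; hedge Δ=-1.0000, bond B=113.7899.
  t=3,j=2: stock 110.4220 → up 162.3203 (V=26.9103), down 77.2954 (V=58.1146). Price 32.1490; hedge Δ=-0.3670, bond B=72.6741.
  t=3,j=3: stock 231.8862 → up 340.8727 (V=205.4627), down 162.3203 (V=26.9103). Price 118.0963; hedge Δ=1.0000, bond B=-113.7899.
  t=2,j=0: stock 35.7700 → up 52.5819 (V=61.2080), down 25.0390 (V=88.7509). Price 59.8518; hedge Δ=-1.0000, bond B=95.6218.
  t=2,j=1: stock 75.1170 → up 110.4220 (V=32.1490), down 52.5819 (V=61.2080). Price 35.8957; hedge Δ=-0.5024, bond B=73.6347.
  t=2,j=2: stock 157.7457 → up 231.8862 (V=118.0963), down 110.4220 (V=32.1490). Price 72.9771; hedge Δ=0.7076, bond B=-38.6427.
  t=1,j=0: stock 51.1000 → up 75.1170 (V=35.8957), down 35.7700 (V=59.8518). Price 37.4849; hedge Δ=-0.6088, bond B=68.5966.
  t=1,j=1: stock 107.3100 → up 157.7457 (V=72.9771), down 75.1170 (V=35.8957). Price 49.9941; hedge Δ=0.4488, bond B=1.8365.
  t=0,j=0: stock 73.0000 → up 107.3100 (V=49.9941), down 51.1000 (V=37.4849). Price 38.1893; hedge Δ=0.2225, bond B=21.9436.
The time-0 hedge costs 38.1893, which is the no-arbitrage price.

(0,0): Delta=0.2225 Bond=21.9436
(1,0): Delta=-0.6088 Bond=68.5966
(1,1): Delta=0.4488 Bond=1.8365
(2,0): Delta=-1.0000 Bond=95.6218
(2,1): Delta=-0.5024 Bond=73.6347
(2,2): Delta=0.7076 Bond=-38.6427
(3,0): Delta=-1.0000 Bond=113.7899
(3,1): Delta=-1.0000 Bond=113.7899
(3,2): Delta=-0.3670 Bond=72.6741
(3,3): Delta=1.0000 Bond=-113.7899
V0=38.1893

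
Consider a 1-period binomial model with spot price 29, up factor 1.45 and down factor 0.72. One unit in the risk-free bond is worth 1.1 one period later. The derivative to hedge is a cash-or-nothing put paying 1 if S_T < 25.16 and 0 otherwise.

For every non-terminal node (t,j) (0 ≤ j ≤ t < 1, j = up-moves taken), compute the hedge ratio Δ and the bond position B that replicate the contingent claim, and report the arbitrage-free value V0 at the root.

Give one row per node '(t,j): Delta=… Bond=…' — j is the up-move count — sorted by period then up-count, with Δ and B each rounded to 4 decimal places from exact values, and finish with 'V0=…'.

The replicating-portfolio and risk-neutral prices coincide; use p* = (1.1−0.72)/(1.45−0.72) = 0.5205 for the latter.
At expiry t=1: V(1,0)=1.0000, V(1,1)=0.0000
Node (0,0) S=29.0000: V=(p*·0.0000+(1−p*)·1.0000)/1.1=0.4359; Δ=(0.0000−1.0000)/(42.0500−20.8800)=-0.0472; B=V−Δ·S=1.8057
Check: Δ(0,0)·S0 + B(0,0) = 0.4359 = V0.

(0,0): Delta=-0.0472 Bond=1.8057
V0=0.4359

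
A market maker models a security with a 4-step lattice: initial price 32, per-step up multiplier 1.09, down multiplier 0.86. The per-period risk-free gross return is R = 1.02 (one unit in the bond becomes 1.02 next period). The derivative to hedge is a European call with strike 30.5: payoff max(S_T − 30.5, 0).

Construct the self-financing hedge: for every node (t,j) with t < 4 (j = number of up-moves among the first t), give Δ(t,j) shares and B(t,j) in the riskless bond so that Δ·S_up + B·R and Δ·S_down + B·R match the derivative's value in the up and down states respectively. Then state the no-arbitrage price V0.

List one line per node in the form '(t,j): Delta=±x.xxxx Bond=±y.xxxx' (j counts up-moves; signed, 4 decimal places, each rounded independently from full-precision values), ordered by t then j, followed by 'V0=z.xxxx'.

The replicating-portfolio and risk-neutral prices coincide; use p* = (1.02−0.86)/(1.09−0.86) = 0.6957 for the latter.
Payoff layer (t=4): V(4,0)=0.0000, V(4,1)=0.0000, V(4,2)=0.0000, V(4,3)=5.1392, V(4,4)=14.6706
(3,0): S=20.3538. Δ = (V_up−V_dn)/(S_up−S_dn) = (0.0000−0.0000)/(22.1856−17.5043) = 0.0000. V = [p*·0.0000 + (1−p*)·0.0000]/1.02 = 0.0000. B = V − Δ·S = 0.0000.
(3,1): S=25.7972. Δ = (V_up−V_dn)/(S_up−S_dn) = (0.0000−0.0000)/(28.1190−22.1856) = 0.0000. V = [p*·0.0000 + (1−p*)·0.0000]/1.02 = 0.0000. B = V − Δ·S = 0.0000.
(3,2): S=32.6965. Δ = (V_up−V_dn)/(S_up−S_dn) = (5.1392−0.0000)/(35.6392−28.1190) = 0.6834. V = [p*·5.1392 + (1−p*)·0.0000]/1.02 = 3.5050. B = V − Δ·S = -18.8393.
(3,3): S=41.4409. Δ = (V_up−V_dn)/(S_up−S_dn) = (14.6706−5.1392)/(45.1706−35.6392) = 1.0000. V = [p*·14.6706 + (1−p*)·5.1392]/1.02 = 11.5390. B = V − Δ·S = -29.9020.
(2,0): S=23.6672. Δ = (V_up−V_dn)/(S_up−S_dn) = (0.0000−0.0000)/(25.7972−20.3538) = 0.0000. V = [p*·0.0000 + (1−p*)·0.0000]/1.02 = 0.0000. B = V − Δ·S = 0.0000.
(2,1): S=29.9968. Δ = (V_up−V_dn)/(S_up−S_dn) = (3.5050−0.0000)/(32.6965−25.7972) = 0.5080. V = [p*·3.5050 + (1−p*)·0.0000]/1.02 = 2.3904. B = V − Δ·S = -12.8487.
(2,2): S=38.0192. Δ = (V_up−V_dn)/(S_up−S_dn) = (11.5390−3.5050)/(41.4409−32.6965) = 0.9188. V = [p*·11.5390 + (1−p*)·3.5050]/1.02 = 8.9155. B = V − Δ·S = -26.0148.
(1,0): S=27.5200. Δ = (V_up−V_dn)/(S_up−S_dn) = (2.3904−0.0000)/(29.9968−23.6672) = 0.3777. V = [p*·2.3904 + (1−p*)·0.0000]/1.02 = 1.6303. B = V − Δ·S = -8.7629.
(1,1): S=34.8800. Δ = (V_up−V_dn)/(S_up−S_dn) = (8.9155−2.3904)/(38.0192−29.9968) = 0.8134. V = [p*·8.9155 + (1−p*)·2.3904]/1.02 = 6.7938. B = V − Δ·S = -21.5762.
(0,0): S=32.0000. Δ = (V_up−V_dn)/(S_up−S_dn) = (6.7938−1.6303)/(34.8800−27.5200) = 0.7016. V = [p*·6.7938 + (1−p*)·1.6303]/1.02 = 5.1199. B = V − Δ·S = -17.3299.
Check: Δ(0,0)·S0 + B(0,0) = 5.1199 = V0.

(0,0): Delta=0.7016 Bond=-17.3299
(1,0): Delta=0.3777 Bond=-8.7629
(1,1): Delta=0.8134 Bond=-21.5762
(2,0): Delta=0.0000 Bond=0.0000
(2,1): Delta=0.5080 Bond=-12.8487
(2,2): Delta=0.9188 Bond=-26.0148
(3,0): Delta=0.0000 Bond=0.0000
(3,1): Delta=0.0000 Bond=0.0000
(3,2): Delta=0.6834 Bond=-18.8393
(3,3): Delta=1.0000 Bond=-29.9020
V0=5.1199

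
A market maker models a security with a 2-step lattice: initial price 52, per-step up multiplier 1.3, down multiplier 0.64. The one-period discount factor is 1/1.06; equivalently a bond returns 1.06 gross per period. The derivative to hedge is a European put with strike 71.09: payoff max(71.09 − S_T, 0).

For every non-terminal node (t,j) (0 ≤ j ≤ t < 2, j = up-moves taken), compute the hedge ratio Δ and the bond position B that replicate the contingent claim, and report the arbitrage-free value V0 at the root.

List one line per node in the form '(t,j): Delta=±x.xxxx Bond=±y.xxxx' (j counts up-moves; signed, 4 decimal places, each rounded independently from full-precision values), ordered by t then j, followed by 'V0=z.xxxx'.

Under the risk-neutral measure, an up-move has probability p* = (R−d)/(u−d) = 0.6364 and values discount at R = 1.06.
Terminal payoffs: V(2,0)=49.7908, V(2,1)=27.8260, V(2,2)=0.0000
Node (1,0) S=33.2800: V=(p*·27.8260+(1−p*)·49.7908)/1.06=33.7860; Δ=(27.8260−49.7908)/(43.2640−21.2992)=-1.0000; B=V−Δ·S=67.0660
Node (1,1) S=67.6000: V=(p*·0.0000+(1−p*)·27.8260)/1.06=9.5458; Δ=(0.0000−27.8260)/(87.8800−43.2640)=-0.6237; B=V−Δ·S=51.7064
Node (0,0) S=52.0000: V=(p*·9.5458+(1−p*)·33.7860)/1.06=17.3212; Δ=(9.5458−33.7860)/(67.6000−33.2800)=-0.7063; B=V−Δ·S=54.0488
Check: Δ(0,0)·S0 + B(0,0) = 17.3212 = V0.

(0,0): Delta=-0.7063 Bond=54.0488
(1,0): Delta=-1.0000 Bond=67.0660
(1,1): Delta=-0.6237 Bond=51.7064
V0=17.3212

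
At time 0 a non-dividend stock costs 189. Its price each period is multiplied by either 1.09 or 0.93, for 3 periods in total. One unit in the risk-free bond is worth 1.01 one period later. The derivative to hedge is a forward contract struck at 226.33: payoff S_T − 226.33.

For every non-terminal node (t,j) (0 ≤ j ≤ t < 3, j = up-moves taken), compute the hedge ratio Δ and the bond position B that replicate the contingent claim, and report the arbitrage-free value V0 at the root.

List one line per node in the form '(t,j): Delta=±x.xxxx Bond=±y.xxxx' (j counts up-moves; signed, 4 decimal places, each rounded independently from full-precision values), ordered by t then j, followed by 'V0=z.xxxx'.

Since d<R<u, set p* = (R−d)/(u−d) = 0.5000; price each node as the discounted p*-expectation of its children.
At expiry t=3: V(3,0)=-74.3065, V(3,1)=-48.1520, V(3,2)=-17.4977, V(3,3)=18.4305
Node (2,0) S=163.4661: V=(p*·-48.1520+(1−p*)·-74.3065)/1.01=-60.6230; Δ=(-48.1520−-74.3065)/(178.1780−152.0235)=1.0000; B=V−Δ·S=-224.0891
Node (2,1) S=191.5893: V=(p*·-17.4977+(1−p*)·-48.1520)/1.01=-32.4998; Δ=(-17.4977−-48.1520)/(208.8323−178.1780)=1.0000; B=V−Δ·S=-224.0891
Node (2,2) S=224.5509: V=(p*·18.4305+(1−p*)·-17.4977)/1.01=0.4618; Δ=(18.4305−-17.4977)/(244.7605−208.8323)=1.0000; B=V−Δ·S=-224.0891
Node (1,0) S=175.7700: V=(p*·-32.4998+(1−p*)·-60.6230)/1.01=-46.1004; Δ=(-32.4998−-60.6230)/(191.5893−163.4661)=1.0000; B=V−Δ·S=-221.8704
Node (1,1) S=206.0100: V=(p*·0.4618+(1−p*)·-32.4998)/1.01=-15.8604; Δ=(0.4618−-32.4998)/(224.5509−191.5893)=1.0000; B=V−Δ·S=-221.8704
Node (0,0) S=189.0000: V=(p*·-15.8604+(1−p*)·-46.1004)/1.01=-30.6737; Δ=(-15.8604−-46.1004)/(206.0100−175.7700)=1.0000; B=V−Δ·S=-219.6737
The time-0 hedge costs -30.6737, which is the no-arbitrage price.

(0,0): Delta=1.0000 Bond=-219.6737
(1,0): Delta=1.0000 Bond=-221.8704
(1,1): Delta=1.0000 Bond=-221.8704
(2,0): Delta=1.0000 Bond=-224.0891
(2,1): Delta=1.0000 Bond=-224.0891
(2,2): Delta=1.0000 Bond=-224.0891
V0=-30.6737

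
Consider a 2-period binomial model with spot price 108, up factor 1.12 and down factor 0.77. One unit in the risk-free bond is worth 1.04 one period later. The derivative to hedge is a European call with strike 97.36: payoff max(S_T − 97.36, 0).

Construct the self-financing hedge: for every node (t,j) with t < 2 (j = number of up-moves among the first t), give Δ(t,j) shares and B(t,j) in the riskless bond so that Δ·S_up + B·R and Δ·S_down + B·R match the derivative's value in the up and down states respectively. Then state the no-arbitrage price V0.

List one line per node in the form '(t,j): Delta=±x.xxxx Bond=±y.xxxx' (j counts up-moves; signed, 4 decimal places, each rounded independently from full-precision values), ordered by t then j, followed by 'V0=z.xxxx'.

Since d<R<u, set p* = (R−d)/(u−d) = 0.7714; price each node as the discounted p*-expectation of its children.
At expiry t=2: V(2,0)=0.0000, V(2,1)=0.0000, V(2,2)=38.1152
(1,0): S=83.1600. Δ = (V_up−V_dn)/(S_up−S_dn) = (0.0000−0.0000)/(93.1392−64.0332) = 0.0000. V = [p*·0.0000 + (1−p*)·0.0000]/1.04 = 0.0000. B = V − Δ·S = 0.0000.
(1,1): S=120.9600. Δ = (V_up−V_dn)/(S_up−S_dn) = (38.1152−0.0000)/(135.4752−93.1392) = 0.9003. V = [p*·38.1152 + (1−p*)·0.0000]/1.04 = 28.2723. B = V − Δ·S = -80.6283.
(0,0): S=108.0000. Δ = (V_up−V_dn)/(S_up−S_dn) = (28.2723−0.0000)/(120.9600−83.1600) = 0.7479. V = [p*·28.2723 + (1−p*)·0.0000]/1.04 = 20.9712. B = V − Δ·S = -59.8067.
Root portfolio cost Δ·108+B reproduces V0=20.9712.

(0,0): Delta=0.7479 Bond=-59.8067
(1,0): Delta=0.0000 Bond=0.0000
(1,1): Delta=0.9003 Bond=-80.6283
V0=20.9712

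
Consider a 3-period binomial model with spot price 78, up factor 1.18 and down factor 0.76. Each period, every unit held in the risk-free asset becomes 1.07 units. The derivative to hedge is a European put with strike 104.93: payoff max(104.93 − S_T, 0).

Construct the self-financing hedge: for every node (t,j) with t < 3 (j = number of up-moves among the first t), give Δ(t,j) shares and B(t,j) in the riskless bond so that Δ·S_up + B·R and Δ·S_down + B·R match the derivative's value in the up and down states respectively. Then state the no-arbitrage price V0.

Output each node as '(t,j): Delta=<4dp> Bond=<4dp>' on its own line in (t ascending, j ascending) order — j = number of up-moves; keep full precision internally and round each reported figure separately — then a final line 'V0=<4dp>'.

(0,0): Delta=-0.6626 Bond=66.9636
(1,0): Delta=-1.0000 Bond=91.6499
(1,1): Delta=-0.5855 Bond=64.5547
(2,0): Delta=-1.0000 Bond=98.0654
(2,1): Delta=-1.0000 Bond=98.0654
(2,2): Delta=-0.4908 Bond=58.7861
V0=15.2779

Under the risk-neutral measure, an up-move has probability p* = (R−d)/(u−d) = 0.7381 and values discount at R = 1.07.
Payoff layer (t=3): V(3,0)=70.6899, V(3,1)=51.7677, V(3,2)=22.3885, V(3,3)=0.0000
(2,0): S=45.0528. Δ = (V_up−V_dn)/(S_up−S_dn) = (51.7677−70.6899)/(53.1623−34.2401) = -1.0000. V = [p*·51.7677 + (1−p*)·70.6899]/1.07 = 53.0126. B = V − Δ·S = 98.0654.
(2,1): S=69.9504. Δ = (V_up−V_dn)/(S_up−S_dn) = (22.3885−51.7677)/(82.5415−53.1623) = -1.0000. V = [p*·22.3885 + (1−p*)·51.7677]/1.07 = 28.1150. B = V − Δ·S = 98.0654.
(2,2): S=108.6072. Δ = (V_up−V_dn)/(S_up−S_dn) = (0.0000−22.3885)/(128.1565−82.5415) = -0.4908. V = [p*·0.0000 + (1−p*)·22.3885]/1.07 = 5.4801. B = V − Δ·S = 58.7861.
(1,0): S=59.2800. Δ = (V_up−V_dn)/(S_up−S_dn) = (28.1150−53.0126)/(69.9504−45.0528) = -1.0000. V = [p*·28.1150 + (1−p*)·53.0126]/1.07 = 32.3699. B = V − Δ·S = 91.6499.
(1,1): S=92.0400. Δ = (V_up−V_dn)/(S_up−S_dn) = (5.4801−28.1150)/(108.6072−69.9504) = -0.5855. V = [p*·5.4801 + (1−p*)·28.1150]/1.07 = 10.6619. B = V − Δ·S = 64.5547.
(0,0): S=78.0000. Δ = (V_up−V_dn)/(S_up−S_dn) = (10.6619−32.3699)/(92.0400−59.2800) = -0.6626. V = [p*·10.6619 + (1−p*)·32.3699]/1.07 = 15.2779. B = V − Δ·S = 66.9636.
Self-financing check: at every node Δ·S+B equals the discounted successor values.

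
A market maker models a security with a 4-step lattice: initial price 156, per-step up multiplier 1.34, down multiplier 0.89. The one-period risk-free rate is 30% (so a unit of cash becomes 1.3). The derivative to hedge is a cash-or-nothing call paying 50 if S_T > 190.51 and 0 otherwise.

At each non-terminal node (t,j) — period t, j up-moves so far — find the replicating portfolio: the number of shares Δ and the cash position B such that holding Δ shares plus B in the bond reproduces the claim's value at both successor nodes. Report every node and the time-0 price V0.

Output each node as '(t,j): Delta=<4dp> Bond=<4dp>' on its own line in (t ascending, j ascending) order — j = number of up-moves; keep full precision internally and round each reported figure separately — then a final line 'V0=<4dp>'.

No-arbitrage ⇒ martingale measure with p* = (R−d)/(u−d) = 0.9111.
Terminal values V(4,·): V(4,0)=0.0000, V(4,1)=0.0000, V(4,2)=50.0000, V(4,3)=50.0000, V(4,4)=50.0000
(3,0): S=109.9752. Δ = (V_up−V_dn)/(S_up−S_dn) = (0.0000−0.0000)/(147.3667−97.8779) = 0.0000. V = [p*·0.0000 + (1−p*)·0.0000]/1.3 = 0.0000. B = V − Δ·S = 0.0000.
(3,1): S=165.5806. Δ = (V_up−V_dn)/(S_up−S_dn) = (50.0000−0.0000)/(221.8780−147.3667) = 0.6710. V = [p*·50.0000 + (1−p*)·0.0000]/1.3 = 35.0427. B = V − Δ·S = -76.0684.
(3,2): S=249.3011. Δ = (V_up−V_dn)/(S_up−S_dn) = (50.0000−50.0000)/(334.0635−221.8780) = 0.0000. V = [p*·50.0000 + (1−p*)·50.0000]/1.3 = 38.4615. B = V − Δ·S = 38.4615.
(3,3): S=375.3522. Δ = (V_up−V_dn)/(S_up−S_dn) = (50.0000−50.0000)/(502.9720−334.0635) = 0.0000. V = [p*·50.0000 + (1−p*)·50.0000]/1.3 = 38.4615. B = V − Δ·S = 38.4615.
(2,0): S=123.5676. Δ = (V_up−V_dn)/(S_up−S_dn) = (35.0427−0.0000)/(165.5806−109.9752) = 0.6302. V = [p*·35.0427 + (1−p*)·0.0000]/1.3 = 24.5599. B = V − Δ·S = -53.3129.
(2,1): S=186.0456. Δ = (V_up−V_dn)/(S_up−S_dn) = (38.4615−35.0427)/(249.3011−165.5806) = 0.0408. V = [p*·38.4615 + (1−p*)·35.0427]/1.3 = 29.3520. B = V − Δ·S = 21.7547.
(2,2): S=280.1136. Δ = (V_up−V_dn)/(S_up−S_dn) = (38.4615−38.4615)/(375.3522−249.3011) = 0.0000. V = [p*·38.4615 + (1−p*)·38.4615]/1.3 = 29.5858. B = V − Δ·S = 29.5858.
(1,0): S=138.8400. Δ = (V_up−V_dn)/(S_up−S_dn) = (29.3520−24.5599)/(186.0456−123.5676) = 0.0767. V = [p*·29.3520 + (1−p*)·24.5599]/1.3 = 22.2508. B = V − Δ·S = 11.6016.
(1,1): S=209.0400. Δ = (V_up−V_dn)/(S_up−S_dn) = (29.5858−29.3520)/(280.1136−186.0456) = 0.0025. V = [p*·29.5858 + (1−p*)·29.3520]/1.3 = 22.7423. B = V − Δ·S = 22.2228.
(0,0): S=156.0000. Δ = (V_up−V_dn)/(S_up−S_dn) = (22.7423−22.2508)/(209.0400−138.8400) = 0.0070. V = [p*·22.7423 + (1−p*)·22.2508]/1.3 = 17.4605. B = V − Δ·S = 16.3683.
Each (Δ,B) replicates both successor values, so the strategy is self-financing and V0 is arbitrage-free.

(0,0): Delta=0.0070 Bond=16.3683
(1,0): Delta=0.0767 Bond=11.6016
(1,1): Delta=0.0025 Bond=22.2228
(2,0): Delta=0.6302 Bond=-53.3129
(2,1): Delta=0.0408 Bond=21.7547
(2,2): Delta=0.0000 Bond=29.5858
(3,0): Delta=0.0000 Bond=0.0000
(3,1): Delta=0.6710 Bond=-76.0684
(3,2): Delta=0.0000 Bond=38.4615
(3,3): Delta=0.0000 Bond=38.4615
V0=17.4605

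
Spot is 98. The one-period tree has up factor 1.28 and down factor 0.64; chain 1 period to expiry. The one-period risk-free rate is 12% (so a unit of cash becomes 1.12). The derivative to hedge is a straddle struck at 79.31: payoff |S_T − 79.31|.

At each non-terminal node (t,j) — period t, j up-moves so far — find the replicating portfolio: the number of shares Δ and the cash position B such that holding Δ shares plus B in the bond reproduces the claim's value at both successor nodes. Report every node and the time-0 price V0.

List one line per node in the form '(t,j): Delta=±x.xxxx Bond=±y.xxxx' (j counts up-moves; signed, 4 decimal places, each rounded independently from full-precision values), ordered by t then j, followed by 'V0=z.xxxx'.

Since d<R<u, set p* = (R−d)/(u−d) = 0.7500; price each node as the discounted p*-expectation of its children.
At expiry t=1: V(1,0)=16.5900, V(1,1)=46.1300
(0,0): S=98.0000. Δ = (V_up−V_dn)/(S_up−S_dn) = (46.1300−16.5900)/(125.4400−62.7200) = 0.4710. V = [p*·46.1300 + (1−p*)·16.5900]/1.12 = 34.5938. B = V − Δ·S = -11.5625.
Root portfolio cost Δ·98+B reproduces V0=34.5938.

(0,0): Delta=0.4710 Bond=-11.5625
V0=34.5938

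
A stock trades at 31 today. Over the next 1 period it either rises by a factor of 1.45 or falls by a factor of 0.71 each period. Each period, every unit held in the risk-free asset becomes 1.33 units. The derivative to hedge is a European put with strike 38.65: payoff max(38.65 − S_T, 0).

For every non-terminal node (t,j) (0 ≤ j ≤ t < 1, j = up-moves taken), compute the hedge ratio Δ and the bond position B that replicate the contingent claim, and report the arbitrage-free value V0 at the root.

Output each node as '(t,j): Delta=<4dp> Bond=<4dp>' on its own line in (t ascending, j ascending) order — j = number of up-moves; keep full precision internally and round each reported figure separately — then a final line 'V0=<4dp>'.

(0,0): Delta=-0.7254 Bond=24.5153
V0=2.0289

Since d<R<u, set p* = (R−d)/(u−d) = 0.8378; price each node as the discounted p*-expectation of its children.
At expiry t=1: V(1,0)=16.6400, V(1,1)=0.0000
(0,0): S=31.0000. Δ = (V_up−V_dn)/(S_up−S_dn) = (0.0000−16.6400)/(44.9500−22.0100) = -0.7254. V = [p*·0.0000 + (1−p*)·16.6400]/1.33 = 2.0289. B = V − Δ·S = 24.5153.
Self-financing check: at every node Δ·S+B equals the discounted successor values.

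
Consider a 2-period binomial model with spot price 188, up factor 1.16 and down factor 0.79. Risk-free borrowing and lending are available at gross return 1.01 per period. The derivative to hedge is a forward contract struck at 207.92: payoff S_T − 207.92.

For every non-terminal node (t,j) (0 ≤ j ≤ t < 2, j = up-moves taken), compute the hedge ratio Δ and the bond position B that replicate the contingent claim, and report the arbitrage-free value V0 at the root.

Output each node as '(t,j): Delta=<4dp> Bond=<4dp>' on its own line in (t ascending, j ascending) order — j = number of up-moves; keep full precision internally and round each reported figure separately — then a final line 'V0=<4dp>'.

(0,0): Delta=1.0000 Bond=-203.8232
(1,0): Delta=1.0000 Bond=-205.8614
(1,1): Delta=1.0000 Bond=-205.8614
V0=-15.8232

Since d<R<u, set p* = (R−d)/(u−d) = 0.5946; price each node as the discounted p*-expectation of its children.
Terminal payoffs: V(2,0)=-90.5892, V(2,1)=-35.6368, V(2,2)=45.0528
Node (1,0) S=148.5200: V=(p*·-35.6368+(1−p*)·-90.5892)/1.01=-57.3414; Δ=(-35.6368−-90.5892)/(172.2832−117.3308)=1.0000; B=V−Δ·S=-205.8614
Node (1,1) S=218.0800: V=(p*·45.0528+(1−p*)·-35.6368)/1.01=12.2186; Δ=(45.0528−-35.6368)/(252.9728−172.2832)=1.0000; B=V−Δ·S=-205.8614
Node (0,0) S=188.0000: V=(p*·12.2186+(1−p*)·-57.3414)/1.01=-15.8232; Δ=(12.2186−-57.3414)/(218.0800−148.5200)=1.0000; B=V−Δ·S=-203.8232
Each (Δ,B) replicates both successor values, so the strategy is self-financing and V0 is arbitrage-free.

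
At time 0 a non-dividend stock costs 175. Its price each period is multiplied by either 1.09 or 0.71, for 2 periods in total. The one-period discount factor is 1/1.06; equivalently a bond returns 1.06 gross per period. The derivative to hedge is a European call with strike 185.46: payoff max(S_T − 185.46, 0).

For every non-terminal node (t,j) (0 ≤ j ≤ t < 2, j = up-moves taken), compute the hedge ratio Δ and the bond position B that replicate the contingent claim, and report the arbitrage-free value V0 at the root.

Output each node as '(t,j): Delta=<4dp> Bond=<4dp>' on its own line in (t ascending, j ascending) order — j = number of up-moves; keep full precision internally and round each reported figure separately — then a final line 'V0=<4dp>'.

Risk-neutral probability p* = (R−d)/(u−d) = (1.06−0.71)/(1.09−0.71) = 0.9211.
Terminal values V(2,·): V(2,0)=0.0000, V(2,1)=0.0000, V(2,2)=22.4575
  t=1,j=0: stock 124.2500 → up 135.4325 (V=0.0000), down 88.2175 (V=0.0000). Price 0.0000; hedge Δ=0.0000, bond B=0.0000.
  t=1,j=1: stock 190.7500 → up 207.9175 (V=22.4575), down 135.4325 (V=0.0000). Price 19.5137; hedge Δ=0.3098, bond B=-39.5850.
  t=0,j=0: stock 175.0000 → up 190.7500 (V=19.5137), down 124.2500 (V=0.0000). Price 16.9558; hedge Δ=0.2934, bond B=-34.3961.
Check: Δ(0,0)·S0 + B(0,0) = 16.9558 = V0.

(0,0): Delta=0.2934 Bond=-34.3961
(1,0): Delta=0.0000 Bond=0.0000
(1,1): Delta=0.3098 Bond=-39.5850
V0=16.9558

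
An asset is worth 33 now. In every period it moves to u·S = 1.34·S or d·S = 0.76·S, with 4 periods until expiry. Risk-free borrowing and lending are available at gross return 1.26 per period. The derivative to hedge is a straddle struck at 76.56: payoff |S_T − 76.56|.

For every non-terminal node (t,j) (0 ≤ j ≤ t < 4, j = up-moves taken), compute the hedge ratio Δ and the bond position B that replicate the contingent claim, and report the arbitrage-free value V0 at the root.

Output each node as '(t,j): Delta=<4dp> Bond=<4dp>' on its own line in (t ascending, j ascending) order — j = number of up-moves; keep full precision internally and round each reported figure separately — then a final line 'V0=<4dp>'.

The replicating-portfolio and risk-neutral prices coincide; use p* = (1.26−0.76)/(1.34−0.76) = 0.8621 for the latter.
At expiry t=4: V(4,0)=65.5505, V(4,1)=57.1485, V(4,2)=42.3344, V(4,3)=16.2149, V(4,4)=29.8379
(3,0): S=14.4862. Δ = (V_up−V_dn)/(S_up−S_dn) = (57.1485−65.5505)/(19.4115−11.0095) = -1.0000. V = [p*·57.1485 + (1−p*)·65.5505]/1.26 = 46.2757. B = V − Δ·S = 60.7619.
(3,1): S=25.5415. Δ = (V_up−V_dn)/(S_up−S_dn) = (42.3344−57.1485)/(34.2256−19.4115) = -1.0000. V = [p*·42.3344 + (1−p*)·57.1485]/1.26 = 35.2204. B = V − Δ·S = 60.7619.
(3,2): S=45.0336. Δ = (V_up−V_dn)/(S_up−S_dn) = (16.2149−42.3344)/(60.3451−34.2256) = -1.0000. V = [p*·16.2149 + (1−p*)·42.3344]/1.26 = 15.7283. B = V − Δ·S = 60.7619.
(3,3): S=79.4014. Δ = (V_up−V_dn)/(S_up−S_dn) = (29.8379−16.2149)/(106.3979−60.3451) = 0.2958. V = [p*·29.8379 + (1−p*)·16.2149]/1.26 = 22.1896. B = V − Δ·S = -1.2984.
(2,0): S=19.0608. Δ = (V_up−V_dn)/(S_up−S_dn) = (35.2204−46.2757)/(25.5415−14.4862) = -1.0000. V = [p*·35.2204 + (1−p*)·46.2757]/1.26 = 29.1629. B = V − Δ·S = 48.2237.
(2,1): S=33.6072. Δ = (V_up−V_dn)/(S_up−S_dn) = (15.7283−35.2204)/(45.0336−25.5415) = -1.0000. V = [p*·15.7283 + (1−p*)·35.2204]/1.26 = 14.6165. B = V − Δ·S = 48.2237.
(2,2): S=59.2548. Δ = (V_up−V_dn)/(S_up−S_dn) = (22.1896−15.7283)/(79.4014−45.0336) = 0.1880. V = [p*·22.1896 + (1−p*)·15.7283]/1.26 = 16.9035. B = V − Δ·S = 5.7632.
(1,0): S=25.0800. Δ = (V_up−V_dn)/(S_up−S_dn) = (14.6165−29.1629)/(33.6072−19.0608) = -1.0000. V = [p*·14.6165 + (1−p*)·29.1629]/1.26 = 13.1928. B = V − Δ·S = 38.2728.
(1,1): S=44.2200. Δ = (V_up−V_dn)/(S_up−S_dn) = (16.9035−14.6165)/(59.2548−33.6072) = 0.0892. V = [p*·16.9035 + (1−p*)·14.6165]/1.26 = 13.1651. B = V − Δ·S = 9.2221.
(0,0): S=33.0000. Δ = (V_up−V_dn)/(S_up−S_dn) = (13.1651−13.1928)/(44.2200−25.0800) = -0.0014. V = [p*·13.1651 + (1−p*)·13.1928]/1.26 = 10.4515. B = V − Δ·S = 10.4993.
Root portfolio cost Δ·33+B reproduces V0=10.4515.

(0,0): Delta=-0.0014 Bond=10.4993
(1,0): Delta=-1.0000 Bond=38.2728
(1,1): Delta=0.0892 Bond=9.2221
(2,0): Delta=-1.0000 Bond=48.2237
(2,1): Delta=-1.0000 Bond=48.2237
(2,2): Delta=0.1880 Bond=5.7632
(3,0): Delta=-1.0000 Bond=60.7619
(3,1): Delta=-1.0000 Bond=60.7619
(3,2): Delta=-1.0000 Bond=60.7619
(3,3): Delta=0.2958 Bond=-1.2984
V0=10.4515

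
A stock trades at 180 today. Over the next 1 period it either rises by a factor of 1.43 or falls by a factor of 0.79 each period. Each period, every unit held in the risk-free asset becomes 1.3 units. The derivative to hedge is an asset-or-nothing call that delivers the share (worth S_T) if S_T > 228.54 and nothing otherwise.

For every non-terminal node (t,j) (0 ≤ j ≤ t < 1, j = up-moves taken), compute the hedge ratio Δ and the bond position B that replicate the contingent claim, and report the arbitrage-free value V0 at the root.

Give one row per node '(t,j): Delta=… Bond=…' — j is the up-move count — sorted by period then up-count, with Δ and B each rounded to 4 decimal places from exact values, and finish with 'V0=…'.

The replicating-portfolio and risk-neutral prices coincide; use p* = (1.3−0.79)/(1.43−0.79) = 0.7969 for the latter.
At expiry t=1: V(1,0)=0.0000, V(1,1)=257.4000
  t=0,j=0: stock 180.0000 → up 257.4000 (V=257.4000), down 142.2000 (V=0.0000). Price 157.7812; hedge Δ=2.2344, bond B=-244.4063.
Root portfolio cost Δ·180+B reproduces V0=157.7812.

(0,0): Delta=2.2344 Bond=-244.4063
V0=157.7812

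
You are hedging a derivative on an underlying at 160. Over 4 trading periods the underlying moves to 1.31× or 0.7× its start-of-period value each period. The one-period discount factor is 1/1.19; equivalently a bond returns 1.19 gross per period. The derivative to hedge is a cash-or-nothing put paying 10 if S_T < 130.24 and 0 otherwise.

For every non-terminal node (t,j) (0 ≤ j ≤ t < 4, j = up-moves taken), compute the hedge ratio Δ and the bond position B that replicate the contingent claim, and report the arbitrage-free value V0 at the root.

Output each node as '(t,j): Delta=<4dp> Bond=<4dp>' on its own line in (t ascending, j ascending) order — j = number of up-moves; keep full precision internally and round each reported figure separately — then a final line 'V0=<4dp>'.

(0,0): Delta=-0.0057 Bond=1.0367
(1,0): Delta=-0.0327 Bond=4.2573
(1,1): Delta=-0.0021 Bond=0.4932
(2,0): Delta=-0.1411 Bond=13.5710
(2,1): Delta=-0.0185 Bond=2.9833
(2,2): Delta=0.0000 Bond=0.0000
(3,0): Delta=0.0000 Bond=8.4034
(3,1): Delta=-0.1596 Bond=18.0466
(3,2): Delta=0.0000 Bond=0.0000
(3,3): Delta=0.0000 Bond=0.0000
V0=0.1294

Risk-neutral probability p* = (R−d)/(u−d) = (1.19−0.7)/(1.31−0.7) = 0.8033.
At expiry t=4: V(4,0)=10.0000, V(4,1)=10.0000, V(4,2)=0.0000, V(4,3)=0.0000, V(4,4)=0.0000
Node (3,0) S=54.8800: V=(p*·10.0000+(1−p*)·10.0000)/1.19=8.4034; Δ=(10.0000−10.0000)/(71.8928−38.4160)=0.0000; B=V−Δ·S=8.4034
Node (3,1) S=102.7040: V=(p*·0.0000+(1−p*)·10.0000)/1.19=1.6531; Δ=(0.0000−10.0000)/(134.5422−71.8928)=-0.1596; B=V−Δ·S=18.0466
Node (3,2) S=192.2032: V=(p*·0.0000+(1−p*)·0.0000)/1.19=0.0000; Δ=(0.0000−0.0000)/(251.7862−134.5422)=0.0000; B=V−Δ·S=0.0000
Node (3,3) S=359.6946: V=(p*·0.0000+(1−p*)·0.0000)/1.19=0.0000; Δ=(0.0000−0.0000)/(471.1999−251.7862)=0.0000; B=V−Δ·S=0.0000
Node (2,0) S=78.4000: V=(p*·1.6531+(1−p*)·8.4034)/1.19=2.5051; Δ=(1.6531−8.4034)/(102.7040−54.8800)=-0.1411; B=V−Δ·S=13.5710
Node (2,1) S=146.7200: V=(p*·0.0000+(1−p*)·1.6531)/1.19=0.2733; Δ=(0.0000−1.6531)/(192.2032−102.7040)=-0.0185; B=V−Δ·S=2.9833
Node (2,2) S=274.5760: V=(p*·0.0000+(1−p*)·0.0000)/1.19=0.0000; Δ=(0.0000−0.0000)/(359.6946−192.2032)=0.0000; B=V−Δ·S=0.0000
Node (1,0) S=112.0000: V=(p*·0.2733+(1−p*)·2.5051)/1.19=0.5986; Δ=(0.2733−2.5051)/(146.7200−78.4000)=-0.0327; B=V−Δ·S=4.2573
Node (1,1) S=209.6000: V=(p*·0.0000+(1−p*)·0.2733)/1.19=0.0452; Δ=(0.0000−0.2733)/(274.5760−146.7200)=-0.0021; B=V−Δ·S=0.4932
Node (0,0) S=160.0000: V=(p*·0.0452+(1−p*)·0.5986)/1.19=0.1294; Δ=(0.0452−0.5986)/(209.6000−112.0000)=-0.0057; B=V−Δ·S=1.0367
Root portfolio cost Δ·160+B reproduces V0=0.1294.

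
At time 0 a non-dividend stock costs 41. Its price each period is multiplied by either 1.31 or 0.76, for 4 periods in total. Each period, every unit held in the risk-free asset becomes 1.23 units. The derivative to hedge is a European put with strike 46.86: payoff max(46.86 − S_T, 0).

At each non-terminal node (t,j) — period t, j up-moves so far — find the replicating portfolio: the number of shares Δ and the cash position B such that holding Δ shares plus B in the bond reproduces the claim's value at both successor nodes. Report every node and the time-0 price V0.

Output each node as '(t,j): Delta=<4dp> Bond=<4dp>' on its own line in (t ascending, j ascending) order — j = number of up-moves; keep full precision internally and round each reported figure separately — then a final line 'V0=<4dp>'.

No-arbitrage ⇒ martingale measure with p* = (R−d)/(u−d) = 0.8545.
At expiry t=4: V(4,0)=33.1815, V(4,1)=23.2826, V(4,2)=6.2200, V(4,3)=0.0000, V(4,4)=0.0000
Node (3,0) S=17.9980: V=(p*·23.2826+(1−p*)·33.1815)/1.23=20.0995; Δ=(23.2826−33.1815)/(23.5774−13.6785)=-1.0000; B=V−Δ·S=38.0976
Node (3,1) S=31.0229: V=(p*·6.2200+(1−p*)·23.2826)/1.23=7.0747; Δ=(6.2200−23.2826)/(40.6400−23.5774)=-1.0000; B=V−Δ·S=38.0976
Node (3,2) S=53.4737: V=(p*·0.0000+(1−p*)·6.2200)/1.23=0.7356; Δ=(0.0000−6.2200)/(70.0505−40.6400)=-0.2115; B=V−Δ·S=12.0447
Node (3,3) S=92.1717: V=(p*·0.0000+(1−p*)·0.0000)/1.23=0.0000; Δ=(0.0000−0.0000)/(120.7450−70.0505)=0.0000; B=V−Δ·S=0.0000
Node (2,0) S=23.6816: V=(p*·7.0747+(1−p*)·20.0995)/1.23=7.2920; Δ=(7.0747−20.0995)/(31.0229−17.9980)=-1.0000; B=V−Δ·S=30.9736
Node (2,1) S=40.8196: V=(p*·0.7356+(1−p*)·7.0747)/1.23=1.3476; Δ=(0.7356−7.0747)/(53.4737−31.0229)=-0.2824; B=V−Δ·S=12.8733
Node (2,2) S=70.3601: V=(p*·0.0000+(1−p*)·0.7356)/1.23=0.0870; Δ=(0.0000−0.7356)/(92.1717−53.4737)=-0.0190; B=V−Δ·S=1.4243
Node (1,0) S=31.1600: V=(p*·1.3476+(1−p*)·7.2920)/1.23=1.7986; Δ=(1.3476−7.2920)/(40.8196−23.6816)=-0.3469; B=V−Δ·S=12.6066
Node (1,1) S=53.7100: V=(p*·0.0870+(1−p*)·1.3476)/1.23=0.2198; Δ=(0.0870−1.3476)/(70.3601−40.8196)=-0.0427; B=V−Δ·S=2.5119
Node (0,0) S=41.0000: V=(p*·0.2198+(1−p*)·1.7986)/1.23=0.3654; Δ=(0.2198−1.7986)/(53.7100−31.1600)=-0.0700; B=V−Δ·S=3.2360
Check: Δ(0,0)·S0 + B(0,0) = 0.3654 = V0.

(0,0): Delta=-0.0700 Bond=3.2360
(1,0): Delta=-0.3469 Bond=12.6066
(1,1): Delta=-0.0427 Bond=2.5119
(2,0): Delta=-1.0000 Bond=30.9736
(2,1): Delta=-0.2824 Bond=12.8733
(2,2): Delta=-0.0190 Bond=1.4243
(3,0): Delta=-1.0000 Bond=38.0976
(3,1): Delta=-1.0000 Bond=38.0976
(3,2): Delta=-0.2115 Bond=12.0447
(3,3): Delta=0.0000 Bond=0.0000
V0=0.3654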